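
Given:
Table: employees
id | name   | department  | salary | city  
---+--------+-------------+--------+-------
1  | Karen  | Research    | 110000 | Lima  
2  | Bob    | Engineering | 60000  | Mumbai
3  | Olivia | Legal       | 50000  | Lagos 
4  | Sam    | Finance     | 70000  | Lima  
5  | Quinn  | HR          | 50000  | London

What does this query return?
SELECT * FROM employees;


SELECT * returns all 5 rows with all columns

5 rows:
1, Karen, Research, 110000, Lima
2, Bob, Engineering, 60000, Mumbai
3, Olivia, Legal, 50000, Lagos
4, Sam, Finance, 70000, Lima
5, Quinn, HR, 50000, London


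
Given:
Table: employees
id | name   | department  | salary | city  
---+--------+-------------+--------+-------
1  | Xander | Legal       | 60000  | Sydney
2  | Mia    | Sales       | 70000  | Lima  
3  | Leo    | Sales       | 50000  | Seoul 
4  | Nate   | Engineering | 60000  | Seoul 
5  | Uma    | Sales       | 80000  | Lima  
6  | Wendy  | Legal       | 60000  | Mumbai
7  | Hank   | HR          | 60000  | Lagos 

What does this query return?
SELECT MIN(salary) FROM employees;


Salaries: 60000, 70000, 50000, 60000, 80000, 60000, 60000
MIN = 50000

50000


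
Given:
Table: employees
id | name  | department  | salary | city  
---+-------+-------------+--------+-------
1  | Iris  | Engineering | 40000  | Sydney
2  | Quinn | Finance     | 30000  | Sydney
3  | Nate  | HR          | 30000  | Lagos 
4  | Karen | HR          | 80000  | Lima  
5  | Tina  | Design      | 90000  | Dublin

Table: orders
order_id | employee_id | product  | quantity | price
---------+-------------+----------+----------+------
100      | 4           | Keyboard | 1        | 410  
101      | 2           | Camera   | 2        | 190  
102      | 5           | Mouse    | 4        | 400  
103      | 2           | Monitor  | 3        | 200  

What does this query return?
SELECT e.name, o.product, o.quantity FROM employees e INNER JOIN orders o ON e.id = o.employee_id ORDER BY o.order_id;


Joining employees.id = orders.employee_id:
  employee Karen (id=4) -> order Keyboard
  employee Quinn (id=2) -> order Camera
  employee Tina (id=5) -> order Mouse
  employee Quinn (id=2) -> order Monitor


4 rows:
Karen, Keyboard, 1
Quinn, Camera, 2
Tina, Mouse, 4
Quinn, Monitor, 3


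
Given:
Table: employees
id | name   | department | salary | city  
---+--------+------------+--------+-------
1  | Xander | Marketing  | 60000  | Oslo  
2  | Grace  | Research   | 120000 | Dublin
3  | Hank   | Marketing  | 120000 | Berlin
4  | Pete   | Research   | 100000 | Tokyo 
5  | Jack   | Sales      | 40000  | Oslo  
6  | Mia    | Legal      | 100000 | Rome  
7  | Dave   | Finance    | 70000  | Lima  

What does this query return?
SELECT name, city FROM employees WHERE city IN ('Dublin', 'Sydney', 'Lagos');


Filtering: city IN ('Dublin', 'Sydney', 'Lagos')
Matching: 1 rows

1 rows:
Grace, Dublin


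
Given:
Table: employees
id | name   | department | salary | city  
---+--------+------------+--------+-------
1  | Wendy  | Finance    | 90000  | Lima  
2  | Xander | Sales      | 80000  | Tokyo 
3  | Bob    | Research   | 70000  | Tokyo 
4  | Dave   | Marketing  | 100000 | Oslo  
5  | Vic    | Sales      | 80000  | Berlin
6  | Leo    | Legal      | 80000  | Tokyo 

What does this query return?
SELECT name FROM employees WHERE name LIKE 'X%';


LIKE 'X%' matches names starting with 'X'
Matching: 1

1 rows:
Xander


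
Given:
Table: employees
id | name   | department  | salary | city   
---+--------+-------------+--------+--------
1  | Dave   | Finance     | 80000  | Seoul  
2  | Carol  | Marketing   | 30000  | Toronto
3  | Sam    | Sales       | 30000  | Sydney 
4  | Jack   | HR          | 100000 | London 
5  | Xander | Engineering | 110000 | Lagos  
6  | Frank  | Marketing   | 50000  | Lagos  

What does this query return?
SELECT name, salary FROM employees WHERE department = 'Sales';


Filtering: department = 'Sales'
Matching rows: 1

1 rows:
Sam, 30000


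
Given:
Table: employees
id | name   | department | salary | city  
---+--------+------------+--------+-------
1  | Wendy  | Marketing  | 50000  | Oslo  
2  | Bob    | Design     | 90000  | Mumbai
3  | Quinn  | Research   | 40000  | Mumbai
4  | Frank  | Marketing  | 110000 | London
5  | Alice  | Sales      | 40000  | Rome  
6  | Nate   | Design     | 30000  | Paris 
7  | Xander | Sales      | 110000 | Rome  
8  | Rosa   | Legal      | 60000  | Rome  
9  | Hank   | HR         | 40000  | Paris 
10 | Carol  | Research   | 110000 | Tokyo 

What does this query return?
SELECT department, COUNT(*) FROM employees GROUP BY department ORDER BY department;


Assigning each row to its department group:
  Wendy -> Marketing
  Bob -> Design
  Quinn -> Research
  Frank -> Marketing
  Alice -> Sales
  Nate -> Design
  Xander -> Sales
  Rosa -> Legal
  Hank -> HR
  Carol -> Research


6 groups:
Design, 2
HR, 1
Legal, 1
Marketing, 2
Research, 2
Sales, 2


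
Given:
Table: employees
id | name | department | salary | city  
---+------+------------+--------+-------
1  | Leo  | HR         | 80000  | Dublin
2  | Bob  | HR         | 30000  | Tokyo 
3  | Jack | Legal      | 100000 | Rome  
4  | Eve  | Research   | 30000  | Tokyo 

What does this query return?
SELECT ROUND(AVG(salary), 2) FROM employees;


SUM(salary) = 240000
COUNT = 4
ROUND(AVG, 2) = ROUND(240000 / 4, 2) = 60000.0

60000.0


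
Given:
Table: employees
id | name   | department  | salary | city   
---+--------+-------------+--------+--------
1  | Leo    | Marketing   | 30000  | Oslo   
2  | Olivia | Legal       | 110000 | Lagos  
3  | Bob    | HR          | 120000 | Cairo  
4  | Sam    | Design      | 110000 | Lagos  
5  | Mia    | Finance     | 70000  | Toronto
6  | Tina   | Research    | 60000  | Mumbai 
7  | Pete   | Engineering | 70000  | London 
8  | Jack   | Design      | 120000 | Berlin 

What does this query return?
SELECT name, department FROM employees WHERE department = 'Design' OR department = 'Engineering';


Filtering: department = 'Design' OR 'Engineering'
Matching: 3 rows

3 rows:
Sam, Design
Pete, Engineering
Jack, Design


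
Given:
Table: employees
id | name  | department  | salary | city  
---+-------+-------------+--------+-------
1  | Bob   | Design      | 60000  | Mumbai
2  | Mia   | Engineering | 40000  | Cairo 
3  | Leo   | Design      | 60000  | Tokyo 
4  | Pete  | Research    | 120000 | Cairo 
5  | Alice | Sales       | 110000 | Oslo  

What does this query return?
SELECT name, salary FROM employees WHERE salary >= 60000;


Filtering: salary >= 60000
Matching: 4 rows

4 rows:
Bob, 60000
Leo, 60000
Pete, 120000
Alice, 110000


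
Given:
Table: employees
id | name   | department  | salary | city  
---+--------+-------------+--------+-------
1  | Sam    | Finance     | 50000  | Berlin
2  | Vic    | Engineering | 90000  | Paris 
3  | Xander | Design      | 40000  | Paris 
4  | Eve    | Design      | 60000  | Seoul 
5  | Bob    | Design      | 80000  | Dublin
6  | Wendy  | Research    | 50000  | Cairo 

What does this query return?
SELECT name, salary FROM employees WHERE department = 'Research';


Filtering: department = 'Research'
Matching rows: 1

1 rows:
Wendy, 50000


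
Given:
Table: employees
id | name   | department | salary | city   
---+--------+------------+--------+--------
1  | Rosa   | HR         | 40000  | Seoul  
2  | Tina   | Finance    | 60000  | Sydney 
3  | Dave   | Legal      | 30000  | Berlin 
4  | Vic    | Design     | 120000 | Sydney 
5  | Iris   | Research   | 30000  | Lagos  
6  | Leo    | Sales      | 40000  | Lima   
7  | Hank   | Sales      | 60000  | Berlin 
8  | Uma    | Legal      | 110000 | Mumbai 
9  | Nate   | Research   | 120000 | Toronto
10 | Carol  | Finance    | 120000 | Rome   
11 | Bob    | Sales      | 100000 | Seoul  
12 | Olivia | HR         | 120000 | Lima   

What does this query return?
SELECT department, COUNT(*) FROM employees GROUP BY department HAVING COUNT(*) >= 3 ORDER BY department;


Groups with count >= 3:
  Sales: 3 -> PASS
  Design: 1 -> filtered out
  Finance: 2 -> filtered out
  HR: 2 -> filtered out
  Legal: 2 -> filtered out
  Research: 2 -> filtered out


1 groups:
Sales, 3


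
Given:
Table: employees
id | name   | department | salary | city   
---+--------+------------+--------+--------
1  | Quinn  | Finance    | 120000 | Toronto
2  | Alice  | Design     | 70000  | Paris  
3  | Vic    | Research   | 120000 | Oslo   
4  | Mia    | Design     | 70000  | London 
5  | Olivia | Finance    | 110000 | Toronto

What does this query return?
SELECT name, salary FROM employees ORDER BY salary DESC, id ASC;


Sorting by salary DESC, then id ASC for ties

5 rows:
Quinn, 120000
Vic, 120000
Olivia, 110000
Alice, 70000
Mia, 70000


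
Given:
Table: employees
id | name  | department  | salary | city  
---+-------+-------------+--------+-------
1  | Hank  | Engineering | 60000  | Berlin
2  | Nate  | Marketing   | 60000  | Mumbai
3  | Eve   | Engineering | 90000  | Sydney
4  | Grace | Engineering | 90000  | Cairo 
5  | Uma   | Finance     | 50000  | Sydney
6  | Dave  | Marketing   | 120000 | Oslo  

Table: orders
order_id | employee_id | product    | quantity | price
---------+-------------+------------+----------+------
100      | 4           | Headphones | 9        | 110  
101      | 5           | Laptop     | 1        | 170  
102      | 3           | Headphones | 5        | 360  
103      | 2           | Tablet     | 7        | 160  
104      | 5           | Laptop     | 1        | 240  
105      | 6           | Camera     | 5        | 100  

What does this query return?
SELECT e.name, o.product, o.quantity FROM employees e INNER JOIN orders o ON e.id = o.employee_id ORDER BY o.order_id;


Joining employees.id = orders.employee_id:
  employee Grace (id=4) -> order Headphones
  employee Uma (id=5) -> order Laptop
  employee Eve (id=3) -> order Headphones
  employee Nate (id=2) -> order Tablet
  employee Uma (id=5) -> order Laptop
  employee Dave (id=6) -> order Camera


6 rows:
Grace, Headphones, 9
Uma, Laptop, 1
Eve, Headphones, 5
Nate, Tablet, 7
Uma, Laptop, 1
Dave, Camera, 5


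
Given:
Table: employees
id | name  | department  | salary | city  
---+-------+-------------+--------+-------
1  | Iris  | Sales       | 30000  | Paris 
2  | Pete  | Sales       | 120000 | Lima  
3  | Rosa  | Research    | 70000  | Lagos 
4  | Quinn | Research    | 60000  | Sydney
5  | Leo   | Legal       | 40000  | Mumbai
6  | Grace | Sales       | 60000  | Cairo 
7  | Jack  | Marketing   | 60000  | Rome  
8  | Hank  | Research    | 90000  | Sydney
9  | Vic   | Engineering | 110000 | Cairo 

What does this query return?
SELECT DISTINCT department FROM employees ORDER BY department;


All 'department' values (row order): Sales, Sales, Research, Research, Legal, Sales, Marketing, Research, Engineering
Removing duplicates leaves 5 unique value(s).

5 values:
Engineering
Legal
Marketing
Research
Sales


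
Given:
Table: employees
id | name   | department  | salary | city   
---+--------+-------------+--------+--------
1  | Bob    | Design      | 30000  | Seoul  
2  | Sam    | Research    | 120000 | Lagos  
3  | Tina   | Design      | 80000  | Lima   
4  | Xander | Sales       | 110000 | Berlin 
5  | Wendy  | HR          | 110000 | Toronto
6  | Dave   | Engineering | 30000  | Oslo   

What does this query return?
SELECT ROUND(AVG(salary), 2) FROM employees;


SUM(salary) = 480000
COUNT = 6
ROUND(AVG, 2) = ROUND(480000 / 6, 2) = 80000.0

80000.0


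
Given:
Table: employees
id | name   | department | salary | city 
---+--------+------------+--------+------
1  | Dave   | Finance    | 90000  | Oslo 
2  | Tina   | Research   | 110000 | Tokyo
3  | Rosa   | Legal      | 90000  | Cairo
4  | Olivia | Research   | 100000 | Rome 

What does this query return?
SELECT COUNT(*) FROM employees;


COUNT(*) counts all rows

4


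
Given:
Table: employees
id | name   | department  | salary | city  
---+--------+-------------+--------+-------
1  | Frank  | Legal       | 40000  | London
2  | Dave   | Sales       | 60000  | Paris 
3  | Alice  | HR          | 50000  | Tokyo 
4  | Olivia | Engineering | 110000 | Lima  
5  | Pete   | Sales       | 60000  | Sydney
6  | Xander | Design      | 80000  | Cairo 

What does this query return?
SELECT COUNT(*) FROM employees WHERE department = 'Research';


Counting rows where department = 'Research'


0


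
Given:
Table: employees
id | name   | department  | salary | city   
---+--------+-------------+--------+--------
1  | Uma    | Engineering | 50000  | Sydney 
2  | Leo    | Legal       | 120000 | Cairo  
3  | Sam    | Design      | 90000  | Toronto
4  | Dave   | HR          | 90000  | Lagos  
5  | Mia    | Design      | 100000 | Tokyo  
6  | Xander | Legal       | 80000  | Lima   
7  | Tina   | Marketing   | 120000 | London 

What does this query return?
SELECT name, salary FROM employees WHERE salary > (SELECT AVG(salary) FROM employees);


Subquery: AVG(salary) = 92857.14
Filtering: salary > 92857.14
  Leo (120000) -> MATCH
  Mia (100000) -> MATCH
  Tina (120000) -> MATCH


3 rows:
Leo, 120000
Mia, 100000
Tina, 120000


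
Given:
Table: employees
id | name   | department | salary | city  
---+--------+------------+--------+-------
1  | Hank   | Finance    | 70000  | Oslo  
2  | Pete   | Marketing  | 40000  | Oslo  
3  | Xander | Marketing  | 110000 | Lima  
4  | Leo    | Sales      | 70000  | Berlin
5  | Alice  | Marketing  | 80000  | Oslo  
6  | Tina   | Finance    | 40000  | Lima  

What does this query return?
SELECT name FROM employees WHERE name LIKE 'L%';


LIKE 'L%' matches names starting with 'L'
Matching: 1

1 rows:
Leo


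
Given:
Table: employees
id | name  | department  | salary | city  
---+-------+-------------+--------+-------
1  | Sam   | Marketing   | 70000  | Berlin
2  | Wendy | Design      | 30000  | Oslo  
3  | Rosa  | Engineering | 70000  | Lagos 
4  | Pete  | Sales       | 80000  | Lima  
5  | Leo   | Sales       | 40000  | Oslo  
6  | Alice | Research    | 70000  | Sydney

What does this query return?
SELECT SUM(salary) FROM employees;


SUM(salary) = 70000 + 30000 + 70000 + 80000 + 40000 + 70000 = 360000

360000


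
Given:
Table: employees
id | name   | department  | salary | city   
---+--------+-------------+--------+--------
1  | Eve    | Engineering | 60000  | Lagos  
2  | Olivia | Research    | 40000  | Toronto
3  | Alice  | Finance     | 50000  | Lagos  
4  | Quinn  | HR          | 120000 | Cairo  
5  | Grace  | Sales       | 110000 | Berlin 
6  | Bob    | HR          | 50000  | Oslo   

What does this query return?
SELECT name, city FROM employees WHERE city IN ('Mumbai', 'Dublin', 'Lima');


Filtering: city IN ('Mumbai', 'Dublin', 'Lima')
Matching: 0 rows

Empty result set (0 rows)


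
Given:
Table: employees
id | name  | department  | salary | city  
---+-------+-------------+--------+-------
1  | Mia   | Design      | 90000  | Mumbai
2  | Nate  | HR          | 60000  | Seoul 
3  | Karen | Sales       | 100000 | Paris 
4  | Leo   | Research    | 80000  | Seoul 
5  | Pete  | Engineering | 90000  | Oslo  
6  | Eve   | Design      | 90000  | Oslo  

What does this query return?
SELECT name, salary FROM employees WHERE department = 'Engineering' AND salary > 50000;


Filtering: department = 'Engineering' AND salary > 50000
Matching: 1 rows

1 rows:
Pete, 90000


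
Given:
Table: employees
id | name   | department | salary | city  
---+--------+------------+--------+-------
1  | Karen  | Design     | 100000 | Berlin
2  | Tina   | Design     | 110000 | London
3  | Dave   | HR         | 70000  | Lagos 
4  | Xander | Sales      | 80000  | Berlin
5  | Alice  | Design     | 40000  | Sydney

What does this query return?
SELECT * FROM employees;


SELECT * returns all 5 rows with all columns

5 rows:
1, Karen, Design, 100000, Berlin
2, Tina, Design, 110000, London
3, Dave, HR, 70000, Lagos
4, Xander, Sales, 80000, Berlin
5, Alice, Design, 40000, Sydney


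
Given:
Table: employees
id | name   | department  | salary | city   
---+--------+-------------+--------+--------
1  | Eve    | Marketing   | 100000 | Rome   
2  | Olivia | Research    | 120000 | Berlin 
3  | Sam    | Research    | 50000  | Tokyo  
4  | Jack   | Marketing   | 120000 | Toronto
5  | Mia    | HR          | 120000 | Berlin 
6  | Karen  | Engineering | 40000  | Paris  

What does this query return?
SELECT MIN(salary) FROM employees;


Salaries: 100000, 120000, 50000, 120000, 120000, 40000
MIN = 40000

40000


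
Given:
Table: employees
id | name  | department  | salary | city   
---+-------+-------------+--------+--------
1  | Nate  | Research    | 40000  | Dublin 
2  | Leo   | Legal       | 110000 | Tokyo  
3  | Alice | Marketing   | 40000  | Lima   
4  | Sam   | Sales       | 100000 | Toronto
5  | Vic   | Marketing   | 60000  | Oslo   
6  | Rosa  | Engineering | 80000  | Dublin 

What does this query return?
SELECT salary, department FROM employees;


Projecting columns: salary, department

6 rows:
40000, Research
110000, Legal
40000, Marketing
100000, Sales
60000, Marketing
80000, Engineering


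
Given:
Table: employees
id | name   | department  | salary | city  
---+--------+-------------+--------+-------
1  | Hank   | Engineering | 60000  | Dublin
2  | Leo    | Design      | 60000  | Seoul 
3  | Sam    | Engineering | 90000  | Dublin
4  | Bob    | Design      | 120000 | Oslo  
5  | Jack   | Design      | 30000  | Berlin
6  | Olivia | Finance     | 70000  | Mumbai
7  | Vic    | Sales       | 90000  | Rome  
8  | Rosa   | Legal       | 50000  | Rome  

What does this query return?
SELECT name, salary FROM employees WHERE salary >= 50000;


Filtering: salary >= 50000
Matching: 7 rows

7 rows:
Hank, 60000
Leo, 60000
Sam, 90000
Bob, 120000
Olivia, 70000
Vic, 90000
Rosa, 50000


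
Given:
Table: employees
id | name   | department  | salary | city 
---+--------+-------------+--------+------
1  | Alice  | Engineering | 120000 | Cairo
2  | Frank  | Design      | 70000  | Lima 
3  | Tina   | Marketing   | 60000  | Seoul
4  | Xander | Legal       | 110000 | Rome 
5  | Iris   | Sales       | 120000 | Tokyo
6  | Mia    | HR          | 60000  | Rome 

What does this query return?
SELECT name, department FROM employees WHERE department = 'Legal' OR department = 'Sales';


Filtering: department = 'Legal' OR 'Sales'
Matching: 2 rows

2 rows:
Xander, Legal
Iris, Sales


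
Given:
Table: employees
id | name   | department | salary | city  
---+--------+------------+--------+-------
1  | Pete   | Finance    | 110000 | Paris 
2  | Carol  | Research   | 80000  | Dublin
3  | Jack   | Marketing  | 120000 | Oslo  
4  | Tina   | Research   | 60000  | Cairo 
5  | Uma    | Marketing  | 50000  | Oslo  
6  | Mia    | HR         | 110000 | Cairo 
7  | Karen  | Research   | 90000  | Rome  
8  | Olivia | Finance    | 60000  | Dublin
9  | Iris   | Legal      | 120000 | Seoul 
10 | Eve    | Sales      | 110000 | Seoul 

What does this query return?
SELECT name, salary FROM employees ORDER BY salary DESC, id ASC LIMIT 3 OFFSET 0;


Sort by salary DESC (id ASC tiebreak), then skip 0 and take 3
Rows 1 through 3

3 rows:
Jack, 120000
Iris, 120000
Pete, 110000


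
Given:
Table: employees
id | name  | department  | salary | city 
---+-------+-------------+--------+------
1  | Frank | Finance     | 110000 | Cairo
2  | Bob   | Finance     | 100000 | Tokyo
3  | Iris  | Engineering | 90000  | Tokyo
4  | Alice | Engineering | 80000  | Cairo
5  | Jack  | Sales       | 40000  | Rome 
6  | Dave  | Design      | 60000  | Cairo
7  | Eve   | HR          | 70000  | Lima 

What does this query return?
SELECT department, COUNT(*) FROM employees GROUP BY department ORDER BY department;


Assigning each row to its department group:
  Frank -> Finance
  Bob -> Finance
  Iris -> Engineering
  Alice -> Engineering
  Jack -> Sales
  Dave -> Design
  Eve -> HR


5 groups:
Design, 1
Engineering, 2
Finance, 2
HR, 1
Sales, 1


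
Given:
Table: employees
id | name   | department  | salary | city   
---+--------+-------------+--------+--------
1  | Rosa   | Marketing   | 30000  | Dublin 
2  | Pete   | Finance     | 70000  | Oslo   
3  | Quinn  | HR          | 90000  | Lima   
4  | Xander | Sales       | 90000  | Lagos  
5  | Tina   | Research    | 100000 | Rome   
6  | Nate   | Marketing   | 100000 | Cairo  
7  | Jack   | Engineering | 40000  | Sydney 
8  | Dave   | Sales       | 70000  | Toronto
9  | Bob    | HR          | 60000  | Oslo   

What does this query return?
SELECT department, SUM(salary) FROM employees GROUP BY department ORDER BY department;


Summing salary within each department:
  Engineering: 40000 = 40000
  Finance: 70000 = 70000
  HR: 90000 + 60000 = 150000
  Marketing: 30000 + 100000 = 130000
  Research: 100000 = 100000
  Sales: 90000 + 70000 = 160000


6 groups:
Engineering, 40000
Finance, 70000
HR, 150000
Marketing, 130000
Research, 100000
Sales, 160000


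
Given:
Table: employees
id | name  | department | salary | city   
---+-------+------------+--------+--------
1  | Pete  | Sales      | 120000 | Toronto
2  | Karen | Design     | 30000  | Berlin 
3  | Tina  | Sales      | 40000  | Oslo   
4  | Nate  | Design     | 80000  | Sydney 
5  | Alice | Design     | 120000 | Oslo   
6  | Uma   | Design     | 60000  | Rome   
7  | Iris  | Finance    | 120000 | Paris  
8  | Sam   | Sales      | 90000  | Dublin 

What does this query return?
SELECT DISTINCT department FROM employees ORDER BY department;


All 'department' values (row order): Sales, Design, Sales, Design, Design, Design, Finance, Sales
Removing duplicates leaves 3 unique value(s).

3 values:
Design
Finance
Sales


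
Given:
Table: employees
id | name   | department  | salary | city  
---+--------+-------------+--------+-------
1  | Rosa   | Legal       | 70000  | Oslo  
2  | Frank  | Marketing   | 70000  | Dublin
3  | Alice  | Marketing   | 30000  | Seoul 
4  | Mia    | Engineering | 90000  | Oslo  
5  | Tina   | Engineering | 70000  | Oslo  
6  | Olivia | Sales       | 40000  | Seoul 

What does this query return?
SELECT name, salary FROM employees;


Projecting columns: name, salary

6 rows:
Rosa, 70000
Frank, 70000
Alice, 30000
Mia, 90000
Tina, 70000
Olivia, 40000


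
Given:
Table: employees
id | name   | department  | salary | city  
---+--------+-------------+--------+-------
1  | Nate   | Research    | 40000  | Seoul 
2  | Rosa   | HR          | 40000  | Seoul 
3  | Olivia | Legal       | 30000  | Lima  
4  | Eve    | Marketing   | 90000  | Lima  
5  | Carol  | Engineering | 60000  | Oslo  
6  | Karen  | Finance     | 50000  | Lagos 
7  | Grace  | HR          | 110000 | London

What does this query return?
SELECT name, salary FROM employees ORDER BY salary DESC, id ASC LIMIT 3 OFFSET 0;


Sort by salary DESC (id ASC tiebreak), then skip 0 and take 3
Rows 1 through 3

3 rows:
Grace, 110000
Eve, 90000
Carol, 60000


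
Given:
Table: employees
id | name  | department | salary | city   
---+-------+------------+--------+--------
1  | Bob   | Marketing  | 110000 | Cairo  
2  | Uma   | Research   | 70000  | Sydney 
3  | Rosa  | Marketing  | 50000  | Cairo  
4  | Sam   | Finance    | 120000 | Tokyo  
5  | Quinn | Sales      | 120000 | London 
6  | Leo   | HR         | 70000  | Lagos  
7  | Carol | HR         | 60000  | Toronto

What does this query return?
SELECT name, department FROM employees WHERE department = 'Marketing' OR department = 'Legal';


Filtering: department = 'Marketing' OR 'Legal'
Matching: 2 rows

2 rows:
Bob, Marketing
Rosa, Marketing


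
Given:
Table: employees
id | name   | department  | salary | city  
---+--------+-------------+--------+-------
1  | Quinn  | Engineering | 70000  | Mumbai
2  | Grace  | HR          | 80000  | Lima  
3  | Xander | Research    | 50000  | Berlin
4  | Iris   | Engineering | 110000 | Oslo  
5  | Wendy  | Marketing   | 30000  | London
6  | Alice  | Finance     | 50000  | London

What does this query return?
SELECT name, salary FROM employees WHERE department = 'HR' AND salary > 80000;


Filtering: department = 'HR' AND salary > 80000
Matching: 0 rows

Empty result set (0 rows)


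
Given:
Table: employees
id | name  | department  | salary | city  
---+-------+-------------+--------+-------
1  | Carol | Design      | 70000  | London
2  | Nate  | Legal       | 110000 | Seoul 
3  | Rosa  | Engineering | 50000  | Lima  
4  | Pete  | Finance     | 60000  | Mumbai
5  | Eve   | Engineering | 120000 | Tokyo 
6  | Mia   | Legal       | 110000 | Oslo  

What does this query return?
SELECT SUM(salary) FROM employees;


SUM(salary) = 70000 + 110000 + 50000 + 60000 + 120000 + 110000 = 520000

520000


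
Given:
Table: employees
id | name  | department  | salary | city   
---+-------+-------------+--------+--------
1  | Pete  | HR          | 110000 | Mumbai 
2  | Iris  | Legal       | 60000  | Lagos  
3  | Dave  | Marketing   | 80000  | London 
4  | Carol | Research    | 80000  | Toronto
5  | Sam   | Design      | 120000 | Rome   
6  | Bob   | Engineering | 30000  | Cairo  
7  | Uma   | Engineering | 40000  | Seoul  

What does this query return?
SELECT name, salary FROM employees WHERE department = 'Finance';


Filtering: department = 'Finance'
Matching rows: 0

Empty result set (0 rows)


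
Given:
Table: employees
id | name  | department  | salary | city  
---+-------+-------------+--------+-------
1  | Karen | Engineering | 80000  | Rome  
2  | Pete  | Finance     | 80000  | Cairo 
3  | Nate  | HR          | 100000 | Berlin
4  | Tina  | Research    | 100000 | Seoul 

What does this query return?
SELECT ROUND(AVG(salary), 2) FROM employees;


SUM(salary) = 360000
COUNT = 4
ROUND(AVG, 2) = ROUND(360000 / 4, 2) = 90000.0

90000.0


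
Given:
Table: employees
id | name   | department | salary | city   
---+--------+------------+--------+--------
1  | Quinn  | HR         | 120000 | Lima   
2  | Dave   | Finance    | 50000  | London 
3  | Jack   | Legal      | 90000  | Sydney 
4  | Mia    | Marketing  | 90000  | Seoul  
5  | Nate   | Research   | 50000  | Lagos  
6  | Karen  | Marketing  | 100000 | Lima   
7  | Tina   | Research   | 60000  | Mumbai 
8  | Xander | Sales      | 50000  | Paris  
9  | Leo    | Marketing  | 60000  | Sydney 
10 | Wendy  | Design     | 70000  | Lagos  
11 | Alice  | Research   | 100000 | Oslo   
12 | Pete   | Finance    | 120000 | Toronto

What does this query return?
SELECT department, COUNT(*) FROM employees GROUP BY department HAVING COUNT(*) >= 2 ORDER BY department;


Groups with count >= 2:
  Finance: 2 -> PASS
  Marketing: 3 -> PASS
  Research: 3 -> PASS
  Design: 1 -> filtered out
  HR: 1 -> filtered out
  Legal: 1 -> filtered out
  Sales: 1 -> filtered out


3 groups:
Finance, 2
Marketing, 3
Research, 3


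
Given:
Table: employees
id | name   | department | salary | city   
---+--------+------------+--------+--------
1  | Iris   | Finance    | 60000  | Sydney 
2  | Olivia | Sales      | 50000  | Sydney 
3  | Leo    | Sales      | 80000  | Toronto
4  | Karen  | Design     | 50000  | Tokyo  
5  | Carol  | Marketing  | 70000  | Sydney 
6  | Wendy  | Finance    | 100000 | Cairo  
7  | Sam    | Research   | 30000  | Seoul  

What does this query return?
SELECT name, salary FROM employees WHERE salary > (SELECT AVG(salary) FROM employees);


Subquery: AVG(salary) = 62857.14
Filtering: salary > 62857.14
  Leo (80000) -> MATCH
  Carol (70000) -> MATCH
  Wendy (100000) -> MATCH


3 rows:
Leo, 80000
Carol, 70000
Wendy, 100000


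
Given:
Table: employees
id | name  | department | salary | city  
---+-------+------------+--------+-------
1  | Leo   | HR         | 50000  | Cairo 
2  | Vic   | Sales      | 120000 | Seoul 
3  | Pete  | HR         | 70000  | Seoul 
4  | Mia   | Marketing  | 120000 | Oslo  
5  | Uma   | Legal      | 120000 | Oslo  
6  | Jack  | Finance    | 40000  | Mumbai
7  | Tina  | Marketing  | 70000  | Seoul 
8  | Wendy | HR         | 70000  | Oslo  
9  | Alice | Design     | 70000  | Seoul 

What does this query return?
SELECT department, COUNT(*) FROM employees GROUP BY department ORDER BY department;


Assigning each row to its department group:
  Leo -> HR
  Vic -> Sales
  Pete -> HR
  Mia -> Marketing
  Uma -> Legal
  Jack -> Finance
  Tina -> Marketing
  Wendy -> HR
  Alice -> Design


6 groups:
Design, 1
Finance, 1
HR, 3
Legal, 1
Marketing, 2
Sales, 1


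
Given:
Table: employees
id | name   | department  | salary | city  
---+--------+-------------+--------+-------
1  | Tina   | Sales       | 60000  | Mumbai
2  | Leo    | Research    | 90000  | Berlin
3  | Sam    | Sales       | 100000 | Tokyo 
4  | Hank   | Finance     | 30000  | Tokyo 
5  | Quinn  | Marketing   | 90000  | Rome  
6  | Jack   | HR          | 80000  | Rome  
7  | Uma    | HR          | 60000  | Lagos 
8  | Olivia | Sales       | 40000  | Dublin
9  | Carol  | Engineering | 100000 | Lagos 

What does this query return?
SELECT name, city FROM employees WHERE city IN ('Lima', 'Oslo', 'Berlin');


Filtering: city IN ('Lima', 'Oslo', 'Berlin')
Matching: 1 rows

1 rows:
Leo, Berlin


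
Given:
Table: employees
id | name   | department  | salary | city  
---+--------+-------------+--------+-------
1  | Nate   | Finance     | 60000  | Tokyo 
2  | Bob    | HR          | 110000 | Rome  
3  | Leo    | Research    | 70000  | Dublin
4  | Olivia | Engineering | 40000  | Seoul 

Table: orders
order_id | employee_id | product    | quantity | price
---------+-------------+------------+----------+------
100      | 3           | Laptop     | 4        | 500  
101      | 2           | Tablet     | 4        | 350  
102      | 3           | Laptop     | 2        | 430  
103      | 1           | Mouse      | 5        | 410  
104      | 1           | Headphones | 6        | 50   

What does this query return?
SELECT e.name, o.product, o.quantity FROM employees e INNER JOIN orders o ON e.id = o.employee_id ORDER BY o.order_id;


Joining employees.id = orders.employee_id:
  employee Leo (id=3) -> order Laptop
  employee Bob (id=2) -> order Tablet
  employee Leo (id=3) -> order Laptop
  employee Nate (id=1) -> order Mouse
  employee Nate (id=1) -> order Headphones


5 rows:
Leo, Laptop, 4
Bob, Tablet, 4
Leo, Laptop, 2
Nate, Mouse, 5
Nate, Headphones, 6


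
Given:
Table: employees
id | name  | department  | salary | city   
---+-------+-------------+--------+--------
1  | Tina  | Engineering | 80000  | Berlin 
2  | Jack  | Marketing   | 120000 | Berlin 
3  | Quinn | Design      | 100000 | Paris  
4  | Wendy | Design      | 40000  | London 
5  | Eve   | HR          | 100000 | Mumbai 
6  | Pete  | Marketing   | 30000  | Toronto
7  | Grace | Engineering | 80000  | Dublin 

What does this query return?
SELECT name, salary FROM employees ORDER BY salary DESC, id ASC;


Sorting by salary DESC, then id ASC for ties

7 rows:
Jack, 120000
Quinn, 100000
Eve, 100000
Tina, 80000
Grace, 80000
Wendy, 40000
Pete, 30000


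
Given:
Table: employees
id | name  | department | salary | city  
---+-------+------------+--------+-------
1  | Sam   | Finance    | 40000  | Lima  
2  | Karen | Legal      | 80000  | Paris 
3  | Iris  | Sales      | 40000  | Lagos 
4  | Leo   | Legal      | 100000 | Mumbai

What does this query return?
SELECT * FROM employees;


SELECT * returns all 4 rows with all columns

4 rows:
1, Sam, Finance, 40000, Lima
2, Karen, Legal, 80000, Paris
3, Iris, Sales, 40000, Lagos
4, Leo, Legal, 100000, Mumbai


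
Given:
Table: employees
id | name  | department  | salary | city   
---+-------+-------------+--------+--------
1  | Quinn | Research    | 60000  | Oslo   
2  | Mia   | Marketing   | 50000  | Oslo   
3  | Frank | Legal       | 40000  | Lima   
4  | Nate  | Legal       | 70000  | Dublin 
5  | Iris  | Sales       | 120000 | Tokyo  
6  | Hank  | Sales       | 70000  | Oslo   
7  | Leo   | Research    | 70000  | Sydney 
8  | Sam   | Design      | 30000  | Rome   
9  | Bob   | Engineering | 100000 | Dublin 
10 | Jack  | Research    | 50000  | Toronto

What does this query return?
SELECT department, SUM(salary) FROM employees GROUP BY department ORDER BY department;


Summing salary within each department:
  Design: 30000 = 30000
  Engineering: 100000 = 100000
  Legal: 40000 + 70000 = 110000
  Marketing: 50000 = 50000
  Research: 60000 + 70000 + 50000 = 180000
  Sales: 120000 + 70000 = 190000


6 groups:
Design, 30000
Engineering, 100000
Legal, 110000
Marketing, 50000
Research, 180000
Sales, 190000


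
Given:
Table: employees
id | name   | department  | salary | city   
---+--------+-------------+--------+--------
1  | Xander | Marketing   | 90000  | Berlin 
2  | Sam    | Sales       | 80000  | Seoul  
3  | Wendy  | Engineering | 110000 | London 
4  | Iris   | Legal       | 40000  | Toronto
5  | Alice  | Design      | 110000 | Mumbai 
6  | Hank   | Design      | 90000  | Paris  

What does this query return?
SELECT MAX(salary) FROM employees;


Salaries: 90000, 80000, 110000, 40000, 110000, 90000
MAX = 110000

110000


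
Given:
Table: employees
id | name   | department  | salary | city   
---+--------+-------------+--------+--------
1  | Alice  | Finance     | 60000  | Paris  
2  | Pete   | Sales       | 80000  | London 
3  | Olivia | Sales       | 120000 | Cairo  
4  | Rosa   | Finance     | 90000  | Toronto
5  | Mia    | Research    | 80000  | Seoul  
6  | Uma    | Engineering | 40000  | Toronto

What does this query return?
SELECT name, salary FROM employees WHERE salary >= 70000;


Filtering: salary >= 70000
Matching: 4 rows

4 rows:
Pete, 80000
Olivia, 120000
Rosa, 90000
Mia, 80000


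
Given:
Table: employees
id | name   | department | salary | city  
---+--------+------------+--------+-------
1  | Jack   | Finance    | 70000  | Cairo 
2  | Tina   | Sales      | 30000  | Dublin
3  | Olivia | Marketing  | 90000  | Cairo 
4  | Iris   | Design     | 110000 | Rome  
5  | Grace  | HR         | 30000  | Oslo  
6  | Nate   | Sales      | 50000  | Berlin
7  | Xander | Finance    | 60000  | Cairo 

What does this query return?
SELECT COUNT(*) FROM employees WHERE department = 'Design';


Counting rows where department = 'Design'
  Iris -> MATCH


1


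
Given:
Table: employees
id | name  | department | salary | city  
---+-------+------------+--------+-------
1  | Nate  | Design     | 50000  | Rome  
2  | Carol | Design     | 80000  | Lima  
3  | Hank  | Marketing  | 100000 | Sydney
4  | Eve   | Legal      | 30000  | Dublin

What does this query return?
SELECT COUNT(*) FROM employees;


COUNT(*) counts all rows

4


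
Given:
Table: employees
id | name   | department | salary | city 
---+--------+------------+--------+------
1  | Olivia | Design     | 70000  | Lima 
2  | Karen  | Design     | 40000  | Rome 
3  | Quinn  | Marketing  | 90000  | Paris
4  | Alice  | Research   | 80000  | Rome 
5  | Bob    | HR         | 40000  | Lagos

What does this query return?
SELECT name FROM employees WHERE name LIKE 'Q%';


LIKE 'Q%' matches names starting with 'Q'
Matching: 1

1 rows:
Quinn


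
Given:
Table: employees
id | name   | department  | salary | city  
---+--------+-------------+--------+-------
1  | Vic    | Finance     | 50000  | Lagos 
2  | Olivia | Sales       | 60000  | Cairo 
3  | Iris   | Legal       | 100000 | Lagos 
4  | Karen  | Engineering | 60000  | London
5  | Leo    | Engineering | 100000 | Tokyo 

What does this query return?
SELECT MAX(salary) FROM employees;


Salaries: 50000, 60000, 100000, 60000, 100000
MAX = 100000

100000


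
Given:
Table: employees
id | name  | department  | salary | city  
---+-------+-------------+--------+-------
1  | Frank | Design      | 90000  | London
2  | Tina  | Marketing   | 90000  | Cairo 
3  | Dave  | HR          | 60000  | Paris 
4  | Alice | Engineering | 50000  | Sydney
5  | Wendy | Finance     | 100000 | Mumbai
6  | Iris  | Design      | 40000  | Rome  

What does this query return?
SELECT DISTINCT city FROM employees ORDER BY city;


All 'city' values (row order): London, Cairo, Paris, Sydney, Mumbai, Rome
Removing duplicates leaves 6 unique value(s).

6 values:
Cairo
London
Mumbai
Paris
Rome
Sydney


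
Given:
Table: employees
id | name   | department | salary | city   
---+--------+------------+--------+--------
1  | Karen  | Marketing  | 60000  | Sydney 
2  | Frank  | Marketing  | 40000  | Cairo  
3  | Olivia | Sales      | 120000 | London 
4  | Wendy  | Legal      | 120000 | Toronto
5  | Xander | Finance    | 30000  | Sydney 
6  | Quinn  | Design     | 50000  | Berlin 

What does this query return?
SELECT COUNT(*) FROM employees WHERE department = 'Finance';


Counting rows where department = 'Finance'
  Xander -> MATCH


1


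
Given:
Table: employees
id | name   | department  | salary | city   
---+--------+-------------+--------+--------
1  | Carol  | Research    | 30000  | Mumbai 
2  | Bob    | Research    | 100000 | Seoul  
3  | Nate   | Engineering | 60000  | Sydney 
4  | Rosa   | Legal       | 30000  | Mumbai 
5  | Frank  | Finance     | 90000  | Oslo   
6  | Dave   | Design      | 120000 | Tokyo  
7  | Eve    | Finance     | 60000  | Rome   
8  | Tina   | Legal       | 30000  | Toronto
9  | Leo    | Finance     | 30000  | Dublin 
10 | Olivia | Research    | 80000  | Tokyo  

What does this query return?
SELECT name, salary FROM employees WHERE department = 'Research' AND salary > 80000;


Filtering: department = 'Research' AND salary > 80000
Matching: 1 rows

1 rows:
Bob, 100000


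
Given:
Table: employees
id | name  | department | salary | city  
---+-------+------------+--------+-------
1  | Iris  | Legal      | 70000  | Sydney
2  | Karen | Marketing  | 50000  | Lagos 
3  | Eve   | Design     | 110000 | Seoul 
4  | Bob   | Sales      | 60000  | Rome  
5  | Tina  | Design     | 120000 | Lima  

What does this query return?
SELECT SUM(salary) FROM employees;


SUM(salary) = 70000 + 50000 + 110000 + 60000 + 120000 = 410000

410000


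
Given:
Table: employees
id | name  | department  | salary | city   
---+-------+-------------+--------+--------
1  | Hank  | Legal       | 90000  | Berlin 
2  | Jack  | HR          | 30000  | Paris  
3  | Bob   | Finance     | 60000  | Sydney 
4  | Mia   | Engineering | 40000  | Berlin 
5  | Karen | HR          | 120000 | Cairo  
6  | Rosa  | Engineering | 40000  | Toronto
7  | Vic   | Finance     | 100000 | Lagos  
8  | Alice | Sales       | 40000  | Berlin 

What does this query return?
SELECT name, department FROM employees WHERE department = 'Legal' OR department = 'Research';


Filtering: department = 'Legal' OR 'Research'
Matching: 1 rows

1 rows:
Hank, Legal


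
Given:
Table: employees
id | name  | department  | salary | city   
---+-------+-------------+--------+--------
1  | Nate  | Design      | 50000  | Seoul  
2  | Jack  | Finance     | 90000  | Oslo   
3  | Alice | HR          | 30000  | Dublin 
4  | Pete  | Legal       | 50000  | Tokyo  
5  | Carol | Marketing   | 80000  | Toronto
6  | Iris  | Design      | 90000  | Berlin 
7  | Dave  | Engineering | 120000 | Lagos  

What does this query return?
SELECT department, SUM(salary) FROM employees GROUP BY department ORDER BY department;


Summing salary within each department:
  Design: 50000 + 90000 = 140000
  Engineering: 120000 = 120000
  Finance: 90000 = 90000
  HR: 30000 = 30000
  Legal: 50000 = 50000
  Marketing: 80000 = 80000


6 groups:
Design, 140000
Engineering, 120000
Finance, 90000
HR, 30000
Legal, 50000
Marketing, 80000


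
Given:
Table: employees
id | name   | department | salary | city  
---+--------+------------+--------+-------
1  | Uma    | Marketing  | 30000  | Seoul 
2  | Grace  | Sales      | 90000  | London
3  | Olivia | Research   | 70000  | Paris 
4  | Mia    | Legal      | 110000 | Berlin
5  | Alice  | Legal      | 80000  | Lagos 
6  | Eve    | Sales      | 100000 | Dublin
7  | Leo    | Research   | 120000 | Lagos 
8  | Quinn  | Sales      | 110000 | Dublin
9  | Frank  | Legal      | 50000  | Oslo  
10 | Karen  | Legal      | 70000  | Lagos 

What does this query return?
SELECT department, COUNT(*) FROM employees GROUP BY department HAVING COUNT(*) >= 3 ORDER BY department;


Groups with count >= 3:
  Legal: 4 -> PASS
  Sales: 3 -> PASS
  Marketing: 1 -> filtered out
  Research: 2 -> filtered out


2 groups:
Legal, 4
Sales, 3


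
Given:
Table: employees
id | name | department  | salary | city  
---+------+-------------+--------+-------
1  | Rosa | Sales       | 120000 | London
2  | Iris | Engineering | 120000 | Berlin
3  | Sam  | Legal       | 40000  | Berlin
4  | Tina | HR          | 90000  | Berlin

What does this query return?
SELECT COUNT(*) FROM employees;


COUNT(*) counts all rows

4
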